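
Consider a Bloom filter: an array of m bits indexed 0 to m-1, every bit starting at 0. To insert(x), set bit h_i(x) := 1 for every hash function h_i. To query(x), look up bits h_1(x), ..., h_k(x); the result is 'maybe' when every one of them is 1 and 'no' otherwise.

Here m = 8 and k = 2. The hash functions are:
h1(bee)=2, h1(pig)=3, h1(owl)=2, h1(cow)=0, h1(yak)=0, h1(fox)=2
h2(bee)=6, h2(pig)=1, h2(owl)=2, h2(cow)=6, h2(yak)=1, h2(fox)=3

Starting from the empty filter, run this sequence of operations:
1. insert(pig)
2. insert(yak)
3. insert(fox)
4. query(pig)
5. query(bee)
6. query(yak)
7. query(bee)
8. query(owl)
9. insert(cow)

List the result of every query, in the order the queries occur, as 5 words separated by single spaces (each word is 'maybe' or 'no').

Start: bits=00000000
Op 1: insert pig -> sets bits 1 3 -> bits=01010000
Op 2: insert yak -> sets bits 0 1 -> bits=11010000
Op 3: insert fox -> sets bits 2 3 -> bits=11110000
Op 4: query pig -> checks bit1=1, bit3=1 (all 1) -> maybe
Op 5: query bee -> checks bit2=1, bit6=0 (has a 0) -> no
Op 6: query yak -> checks bit0=1, bit1=1 (all 1) -> maybe
Op 7: query bee -> checks bit2=1, bit6=0 (has a 0) -> no
Op 8: query owl -> checks bit2=1 (all 1) -> maybe
Op 9: insert cow -> sets bits 0 6 -> bits=11110010
Query results in order: maybe no maybe no maybe

Answer: maybe no maybe no maybe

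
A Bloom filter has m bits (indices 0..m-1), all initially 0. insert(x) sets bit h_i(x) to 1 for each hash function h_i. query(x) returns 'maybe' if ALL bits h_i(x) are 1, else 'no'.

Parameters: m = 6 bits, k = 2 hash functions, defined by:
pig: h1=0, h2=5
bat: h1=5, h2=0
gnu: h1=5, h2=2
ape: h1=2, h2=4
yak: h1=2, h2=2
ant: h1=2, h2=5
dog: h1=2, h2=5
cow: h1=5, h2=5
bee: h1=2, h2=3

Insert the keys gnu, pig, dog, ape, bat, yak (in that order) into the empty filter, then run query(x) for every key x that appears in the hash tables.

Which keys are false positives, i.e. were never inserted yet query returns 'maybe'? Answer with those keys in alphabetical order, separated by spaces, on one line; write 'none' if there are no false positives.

Start: bits=000000
After insert 'gnu': sets bits 2 5 -> bits=001001
After insert 'pig': sets bits 0 5 -> bits=101001
After insert 'dog': sets bits 2 5 -> bits=101001
After insert 'ape': sets bits 2 4 -> bits=101011
After insert 'bat': sets bits 0 5 -> bits=101011
After insert 'yak': sets bits 2 -> bits=101011
Not inserted: ant bee cow — query each against bits=101011:
query ant: checks bit2=1, bit5=1 (all 1) -> maybe => FALSE POSITIVE
query bee: checks bit2=1, bit3=0 (has a 0) -> no => not a false positive
query cow: checks bit5=1 (all 1) -> maybe => FALSE POSITIVE
False positives (alphabetical): ant cow

Answer: ant cow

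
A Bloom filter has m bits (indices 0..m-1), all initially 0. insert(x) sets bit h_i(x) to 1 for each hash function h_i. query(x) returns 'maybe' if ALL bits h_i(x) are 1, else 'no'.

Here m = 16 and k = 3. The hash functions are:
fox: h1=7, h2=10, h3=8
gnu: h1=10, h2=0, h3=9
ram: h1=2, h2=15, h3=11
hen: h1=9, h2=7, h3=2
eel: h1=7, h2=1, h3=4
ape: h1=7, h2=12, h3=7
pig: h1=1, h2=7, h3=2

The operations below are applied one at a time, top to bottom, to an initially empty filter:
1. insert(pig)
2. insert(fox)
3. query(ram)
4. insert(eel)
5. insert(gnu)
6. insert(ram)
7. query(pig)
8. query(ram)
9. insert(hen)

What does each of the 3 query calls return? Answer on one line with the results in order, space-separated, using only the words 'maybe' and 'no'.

Start: bits=0000000000000000
Op 1: insert pig -> sets bits 1 2 7 -> bits=0110000100000000
Op 2: insert fox -> sets bits 7 8 10 -> bits=0110000110100000
Op 3: query ram -> checks bit2=1, bit11=0, bit15=0 (has a 0) -> no
Op 4: insert eel -> sets bits 1 4 7 -> bits=0110100110100000
Op 5: insert gnu -> sets bits 0 9 10 -> bits=1110100111100000
Op 6: insert ram -> sets bits 2 11 15 -> bits=1110100111110001
Op 7: query pig -> checks bit1=1, bit2=1, bit7=1 (all 1) -> maybe
Op 8: query ram -> checks bit2=1, bit11=1, bit15=1 (all 1) -> maybe
Op 9: insert hen -> sets bits 2 7 9 -> bits=1110100111110001
Query results in order: no maybe maybe

Answer: no maybe maybe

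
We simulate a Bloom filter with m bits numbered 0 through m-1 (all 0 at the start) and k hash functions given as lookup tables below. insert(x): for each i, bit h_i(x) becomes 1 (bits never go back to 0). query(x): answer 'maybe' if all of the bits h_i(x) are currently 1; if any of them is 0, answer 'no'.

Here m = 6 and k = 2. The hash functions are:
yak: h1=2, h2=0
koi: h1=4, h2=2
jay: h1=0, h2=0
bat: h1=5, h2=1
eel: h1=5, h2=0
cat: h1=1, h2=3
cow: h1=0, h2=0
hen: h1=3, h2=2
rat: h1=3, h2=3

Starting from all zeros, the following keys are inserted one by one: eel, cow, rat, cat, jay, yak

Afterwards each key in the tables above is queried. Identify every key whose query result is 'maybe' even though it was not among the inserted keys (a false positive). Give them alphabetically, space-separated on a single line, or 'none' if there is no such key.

Start: bits=000000
After insert 'eel': sets bits 0 5 -> bits=100001
After insert 'cow': sets bits 0 -> bits=100001
After insert 'rat': sets bits 3 -> bits=100101
After insert 'cat': sets bits 1 3 -> bits=110101
After insert 'jay': sets bits 0 -> bits=110101
After insert 'yak': sets bits 0 2 -> bits=111101
Not inserted: bat hen koi — query each against bits=111101:
query bat: checks bit1=1, bit5=1 (all 1) -> maybe => FALSE POSITIVE
query hen: checks bit2=1, bit3=1 (all 1) -> maybe => FALSE POSITIVE
query koi: checks bit2=1, bit4=0 (has a 0) -> no => not a false positive
False positives (alphabetical): bat hen

Answer: bat hen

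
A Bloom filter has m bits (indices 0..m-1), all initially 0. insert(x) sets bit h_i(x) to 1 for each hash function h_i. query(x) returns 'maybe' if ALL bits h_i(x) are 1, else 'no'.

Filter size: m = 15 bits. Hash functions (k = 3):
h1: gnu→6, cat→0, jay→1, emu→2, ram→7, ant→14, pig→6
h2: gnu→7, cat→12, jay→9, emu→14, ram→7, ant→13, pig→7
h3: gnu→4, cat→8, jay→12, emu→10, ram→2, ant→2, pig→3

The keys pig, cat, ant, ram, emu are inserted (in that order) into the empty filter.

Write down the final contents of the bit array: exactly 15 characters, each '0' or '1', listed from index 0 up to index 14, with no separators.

Start: bits=000000000000000
After insert 'pig': sets bits 3 6 7 -> bits=000100110000000
After insert 'cat': sets bits 0 8 12 -> bits=100100111000100
After insert 'ant': sets bits 2 13 14 -> bits=101100111000111
After insert 'ram': sets bits 2 7 -> bits=101100111000111
After insert 'emu': sets bits 2 10 14 -> bits=101100111010111

Answer: 101100111010111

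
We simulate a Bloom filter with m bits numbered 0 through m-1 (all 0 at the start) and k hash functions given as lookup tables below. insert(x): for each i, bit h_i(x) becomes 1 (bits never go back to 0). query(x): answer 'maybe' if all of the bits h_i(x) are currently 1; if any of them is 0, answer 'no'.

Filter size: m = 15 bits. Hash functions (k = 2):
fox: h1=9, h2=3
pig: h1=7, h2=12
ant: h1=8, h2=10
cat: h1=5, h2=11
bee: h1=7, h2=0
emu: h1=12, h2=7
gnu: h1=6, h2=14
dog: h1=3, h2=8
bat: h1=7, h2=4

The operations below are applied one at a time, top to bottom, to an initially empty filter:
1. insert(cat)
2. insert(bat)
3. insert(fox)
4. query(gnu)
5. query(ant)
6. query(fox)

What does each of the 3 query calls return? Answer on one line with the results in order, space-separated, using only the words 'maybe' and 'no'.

Answer: no no maybe

Derivation:
Start: bits=000000000000000
Op 1: insert cat -> sets bits 5 11 -> bits=000001000001000
Op 2: insert bat -> sets bits 4 7 -> bits=000011010001000
Op 3: insert fox -> sets bits 3 9 -> bits=000111010101000
Op 4: query gnu -> checks bit6=0, bit14=0 (has a 0) -> no
Op 5: query ant -> checks bit8=0, bit10=0 (has a 0) -> no
Op 6: query fox -> checks bit3=1, bit9=1 (all 1) -> maybe
Query results in order: no no maybe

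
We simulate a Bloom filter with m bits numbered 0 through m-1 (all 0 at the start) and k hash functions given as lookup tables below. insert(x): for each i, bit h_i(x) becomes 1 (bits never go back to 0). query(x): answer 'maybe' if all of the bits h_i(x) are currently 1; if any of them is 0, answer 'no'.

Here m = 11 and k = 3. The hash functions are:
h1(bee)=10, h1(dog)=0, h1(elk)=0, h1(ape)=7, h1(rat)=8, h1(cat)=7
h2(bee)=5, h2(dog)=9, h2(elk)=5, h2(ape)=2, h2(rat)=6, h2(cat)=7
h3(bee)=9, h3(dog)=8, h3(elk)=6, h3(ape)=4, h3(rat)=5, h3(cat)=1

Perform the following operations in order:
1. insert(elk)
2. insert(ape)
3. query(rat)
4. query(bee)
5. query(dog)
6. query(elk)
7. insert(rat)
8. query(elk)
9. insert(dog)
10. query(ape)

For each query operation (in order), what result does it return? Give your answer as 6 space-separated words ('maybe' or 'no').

Start: bits=00000000000
Op 1: insert elk -> sets bits 0 5 6 -> bits=10000110000
Op 2: insert ape -> sets bits 2 4 7 -> bits=10101111000
Op 3: query rat -> checks bit5=1, bit6=1, bit8=0 (has a 0) -> no
Op 4: query bee -> checks bit5=1, bit9=0, bit10=0 (has a 0) -> no
Op 5: query dog -> checks bit0=1, bit8=0, bit9=0 (has a 0) -> no
Op 6: query elk -> checks bit0=1, bit5=1, bit6=1 (all 1) -> maybe
Op 7: insert rat -> sets bits 5 6 8 -> bits=10101111100
Op 8: query elk -> checks bit0=1, bit5=1, bit6=1 (all 1) -> maybe
Op 9: insert dog -> sets bits 0 8 9 -> bits=10101111110
Op 10: query ape -> checks bit2=1, bit4=1, bit7=1 (all 1) -> maybe
Query results in order: no no no maybe maybe maybe

Answer: no no no maybe maybe maybe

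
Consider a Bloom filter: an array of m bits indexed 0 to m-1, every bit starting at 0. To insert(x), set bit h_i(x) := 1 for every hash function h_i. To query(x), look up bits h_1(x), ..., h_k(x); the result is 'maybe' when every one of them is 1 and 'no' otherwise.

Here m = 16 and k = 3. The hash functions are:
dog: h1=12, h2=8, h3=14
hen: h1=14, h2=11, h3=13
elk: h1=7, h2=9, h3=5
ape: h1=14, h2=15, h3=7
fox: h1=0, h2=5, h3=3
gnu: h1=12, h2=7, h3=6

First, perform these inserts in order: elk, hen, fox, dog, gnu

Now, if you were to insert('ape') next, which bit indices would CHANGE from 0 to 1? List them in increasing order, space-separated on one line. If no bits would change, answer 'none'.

Answer: 15

Derivation:
Start: bits=0000000000000000
After insert 'elk': sets bits 5 7 9 -> bits=0000010101000000
After insert 'hen': sets bits 11 13 14 -> bits=0000010101010110
After insert 'fox': sets bits 0 3 5 -> bits=1001010101010110
After insert 'dog': sets bits 8 12 14 -> bits=1001010111011110
After insert 'gnu': sets bits 6 7 12 -> bits=1001011111011110
insert 'ape' would touch bits 7 14 15; currently bit7=1, bit14=1, bit15=0
Bits that are 0 among those (would change 0->1): 15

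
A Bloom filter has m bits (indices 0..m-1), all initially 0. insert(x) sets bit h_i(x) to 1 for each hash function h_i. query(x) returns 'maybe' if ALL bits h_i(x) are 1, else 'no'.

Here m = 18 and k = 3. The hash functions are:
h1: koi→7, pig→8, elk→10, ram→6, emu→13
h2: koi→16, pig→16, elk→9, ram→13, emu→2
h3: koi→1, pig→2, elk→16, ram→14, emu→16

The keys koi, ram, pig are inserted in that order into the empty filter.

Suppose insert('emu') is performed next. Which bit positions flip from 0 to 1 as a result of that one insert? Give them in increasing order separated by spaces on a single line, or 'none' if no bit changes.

Start: bits=000000000000000000
After insert 'koi': sets bits 1 7 16 -> bits=010000010000000010
After insert 'ram': sets bits 6 13 14 -> bits=010000110000011010
After insert 'pig': sets bits 2 8 16 -> bits=011000111000011010
insert 'emu' would touch bits 2 13 16; currently bit2=1, bit13=1, bit16=1
Bits that are 0 among those (would change 0->1): none

Answer: none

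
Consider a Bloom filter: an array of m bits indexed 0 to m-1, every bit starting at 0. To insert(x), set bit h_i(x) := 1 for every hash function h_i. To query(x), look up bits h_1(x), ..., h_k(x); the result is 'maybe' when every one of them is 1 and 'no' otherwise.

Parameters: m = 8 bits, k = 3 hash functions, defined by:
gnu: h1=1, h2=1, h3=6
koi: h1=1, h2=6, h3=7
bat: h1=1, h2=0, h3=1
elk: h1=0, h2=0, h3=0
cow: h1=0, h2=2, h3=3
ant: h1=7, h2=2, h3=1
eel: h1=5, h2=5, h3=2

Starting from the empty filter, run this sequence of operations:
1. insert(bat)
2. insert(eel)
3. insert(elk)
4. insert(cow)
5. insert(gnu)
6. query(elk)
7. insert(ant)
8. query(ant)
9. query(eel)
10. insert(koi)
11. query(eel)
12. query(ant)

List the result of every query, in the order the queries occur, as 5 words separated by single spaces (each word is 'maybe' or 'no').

Start: bits=00000000
Op 1: insert bat -> sets bits 0 1 -> bits=11000000
Op 2: insert eel -> sets bits 2 5 -> bits=11100100
Op 3: insert elk -> sets bits 0 -> bits=11100100
Op 4: insert cow -> sets bits 0 2 3 -> bits=11110100
Op 5: insert gnu -> sets bits 1 6 -> bits=11110110
Op 6: query elk -> checks bit0=1 (all 1) -> maybe
Op 7: insert ant -> sets bits 1 2 7 -> bits=11110111
Op 8: query ant -> checks bit1=1, bit2=1, bit7=1 (all 1) -> maybe
Op 9: query eel -> checks bit2=1, bit5=1 (all 1) -> maybe
Op 10: insert koi -> sets bits 1 6 7 -> bits=11110111
Op 11: query eel -> checks bit2=1, bit5=1 (all 1) -> maybe
Op 12: query ant -> checks bit1=1, bit2=1, bit7=1 (all 1) -> maybe
Query results in order: maybe maybe maybe maybe maybe

Answer: maybe maybe maybe maybe maybe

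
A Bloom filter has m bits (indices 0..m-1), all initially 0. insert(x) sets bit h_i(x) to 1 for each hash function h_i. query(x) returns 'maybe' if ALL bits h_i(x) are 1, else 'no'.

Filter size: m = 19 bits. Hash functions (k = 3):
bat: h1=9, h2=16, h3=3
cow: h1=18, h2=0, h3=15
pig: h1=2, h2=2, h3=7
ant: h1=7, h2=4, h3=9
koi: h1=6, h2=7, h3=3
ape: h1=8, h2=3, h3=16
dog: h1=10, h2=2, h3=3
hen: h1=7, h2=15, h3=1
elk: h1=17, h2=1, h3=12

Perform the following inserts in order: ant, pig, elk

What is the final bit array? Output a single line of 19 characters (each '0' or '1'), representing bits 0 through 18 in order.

Answer: 0110100101001000010

Derivation:
Start: bits=0000000000000000000
After insert 'ant': sets bits 4 7 9 -> bits=0000100101000000000
After insert 'pig': sets bits 2 7 -> bits=0010100101000000000
After insert 'elk': sets bits 1 12 17 -> bits=0110100101001000010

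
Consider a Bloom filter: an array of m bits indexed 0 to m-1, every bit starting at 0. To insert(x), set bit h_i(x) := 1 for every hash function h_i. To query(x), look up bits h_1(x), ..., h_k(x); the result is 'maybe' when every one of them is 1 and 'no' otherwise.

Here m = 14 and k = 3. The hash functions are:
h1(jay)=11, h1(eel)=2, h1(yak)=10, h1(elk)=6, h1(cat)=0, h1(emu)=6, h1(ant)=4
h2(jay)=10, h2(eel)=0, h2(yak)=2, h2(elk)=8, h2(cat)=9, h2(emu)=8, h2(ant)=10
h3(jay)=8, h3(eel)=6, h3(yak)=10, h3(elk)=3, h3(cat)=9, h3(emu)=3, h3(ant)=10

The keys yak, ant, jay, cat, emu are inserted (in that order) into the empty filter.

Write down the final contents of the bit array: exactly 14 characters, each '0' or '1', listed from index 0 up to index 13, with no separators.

Start: bits=00000000000000
After insert 'yak': sets bits 2 10 -> bits=00100000001000
After insert 'ant': sets bits 4 10 -> bits=00101000001000
After insert 'jay': sets bits 8 10 11 -> bits=00101000101100
After insert 'cat': sets bits 0 9 -> bits=10101000111100
After insert 'emu': sets bits 3 6 8 -> bits=10111010111100

Answer: 10111010111100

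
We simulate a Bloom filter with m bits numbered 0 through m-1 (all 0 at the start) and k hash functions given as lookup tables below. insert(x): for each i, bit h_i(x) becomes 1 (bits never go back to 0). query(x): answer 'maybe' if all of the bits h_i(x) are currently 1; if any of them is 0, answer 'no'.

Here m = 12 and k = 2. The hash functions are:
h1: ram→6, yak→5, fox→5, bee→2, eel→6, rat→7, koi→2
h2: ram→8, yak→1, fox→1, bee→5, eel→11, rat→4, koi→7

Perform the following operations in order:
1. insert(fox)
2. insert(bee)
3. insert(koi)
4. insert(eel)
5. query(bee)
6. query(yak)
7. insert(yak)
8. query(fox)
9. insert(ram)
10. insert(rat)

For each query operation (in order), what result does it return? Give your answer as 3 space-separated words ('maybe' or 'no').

Start: bits=000000000000
Op 1: insert fox -> sets bits 1 5 -> bits=010001000000
Op 2: insert bee -> sets bits 2 5 -> bits=011001000000
Op 3: insert koi -> sets bits 2 7 -> bits=011001010000
Op 4: insert eel -> sets bits 6 11 -> bits=011001110001
Op 5: query bee -> checks bit2=1, bit5=1 (all 1) -> maybe
Op 6: query yak -> checks bit1=1, bit5=1 (all 1) -> maybe
Op 7: insert yak -> sets bits 1 5 -> bits=011001110001
Op 8: query fox -> checks bit1=1, bit5=1 (all 1) -> maybe
Op 9: insert ram -> sets bits 6 8 -> bits=011001111001
Op 10: insert rat -> sets bits 4 7 -> bits=011011111001
Query results in order: maybe maybe maybe

Answer: maybe maybe maybe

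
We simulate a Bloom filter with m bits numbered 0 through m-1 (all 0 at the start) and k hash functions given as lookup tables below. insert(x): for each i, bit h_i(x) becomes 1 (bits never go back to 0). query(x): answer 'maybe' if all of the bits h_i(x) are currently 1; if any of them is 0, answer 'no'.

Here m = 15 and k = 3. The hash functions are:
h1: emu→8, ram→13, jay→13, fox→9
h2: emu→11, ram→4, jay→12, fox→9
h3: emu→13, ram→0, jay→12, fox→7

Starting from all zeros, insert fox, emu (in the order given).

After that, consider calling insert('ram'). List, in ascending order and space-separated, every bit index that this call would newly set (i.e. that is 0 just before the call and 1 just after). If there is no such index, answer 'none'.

Answer: 0 4

Derivation:
Start: bits=000000000000000
After insert 'fox': sets bits 7 9 -> bits=000000010100000
After insert 'emu': sets bits 8 11 13 -> bits=000000011101010
insert 'ram' would touch bits 0 4 13; currently bit0=0, bit4=0, bit13=1
Bits that are 0 among those (would change 0->1): 0 4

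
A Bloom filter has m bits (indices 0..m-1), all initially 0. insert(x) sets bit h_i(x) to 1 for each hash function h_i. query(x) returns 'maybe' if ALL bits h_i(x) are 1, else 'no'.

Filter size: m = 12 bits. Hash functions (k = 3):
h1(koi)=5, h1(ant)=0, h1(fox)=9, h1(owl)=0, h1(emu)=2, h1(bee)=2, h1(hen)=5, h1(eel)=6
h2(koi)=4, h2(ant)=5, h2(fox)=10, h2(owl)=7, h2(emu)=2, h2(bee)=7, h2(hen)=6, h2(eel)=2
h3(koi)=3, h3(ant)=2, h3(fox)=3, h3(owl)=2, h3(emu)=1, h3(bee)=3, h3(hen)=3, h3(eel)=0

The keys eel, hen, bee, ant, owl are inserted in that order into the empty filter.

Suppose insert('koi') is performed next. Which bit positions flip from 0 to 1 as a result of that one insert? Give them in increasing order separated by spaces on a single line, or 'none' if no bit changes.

Answer: 4

Derivation:
Start: bits=000000000000
After insert 'eel': sets bits 0 2 6 -> bits=101000100000
After insert 'hen': sets bits 3 5 6 -> bits=101101100000
After insert 'bee': sets bits 2 3 7 -> bits=101101110000
After insert 'ant': sets bits 0 2 5 -> bits=101101110000
After insert 'owl': sets bits 0 2 7 -> bits=101101110000
insert 'koi' would touch bits 3 4 5; currently bit3=1, bit4=0, bit5=1
Bits that are 0 among those (would change 0->1): 4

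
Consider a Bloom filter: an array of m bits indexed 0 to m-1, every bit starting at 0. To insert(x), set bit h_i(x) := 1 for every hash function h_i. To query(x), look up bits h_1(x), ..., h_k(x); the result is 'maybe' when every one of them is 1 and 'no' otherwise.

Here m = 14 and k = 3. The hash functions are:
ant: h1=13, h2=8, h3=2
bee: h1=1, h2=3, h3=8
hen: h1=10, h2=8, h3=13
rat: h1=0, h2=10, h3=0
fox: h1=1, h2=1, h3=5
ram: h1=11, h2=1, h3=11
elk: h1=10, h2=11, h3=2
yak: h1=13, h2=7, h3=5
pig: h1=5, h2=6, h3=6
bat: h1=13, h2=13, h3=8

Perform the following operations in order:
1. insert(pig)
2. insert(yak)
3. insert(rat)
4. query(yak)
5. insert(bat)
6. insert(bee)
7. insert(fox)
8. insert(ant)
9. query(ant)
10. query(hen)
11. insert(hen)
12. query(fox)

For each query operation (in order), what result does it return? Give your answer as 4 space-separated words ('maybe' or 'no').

Start: bits=00000000000000
Op 1: insert pig -> sets bits 5 6 -> bits=00000110000000
Op 2: insert yak -> sets bits 5 7 13 -> bits=00000111000001
Op 3: insert rat -> sets bits 0 10 -> bits=10000111001001
Op 4: query yak -> checks bit5=1, bit7=1, bit13=1 (all 1) -> maybe
Op 5: insert bat -> sets bits 8 13 -> bits=10000111101001
Op 6: insert bee -> sets bits 1 3 8 -> bits=11010111101001
Op 7: insert fox -> sets bits 1 5 -> bits=11010111101001
Op 8: insert ant -> sets bits 2 8 13 -> bits=11110111101001
Op 9: query ant -> checks bit2=1, bit8=1, bit13=1 (all 1) -> maybe
Op 10: query hen -> checks bit8=1, bit10=1, bit13=1 (all 1) -> maybe
Op 11: insert hen -> sets bits 8 10 13 -> bits=11110111101001
Op 12: query fox -> checks bit1=1, bit5=1 (all 1) -> maybe
Query results in order: maybe maybe maybe maybe

Answer: maybe maybe maybe maybe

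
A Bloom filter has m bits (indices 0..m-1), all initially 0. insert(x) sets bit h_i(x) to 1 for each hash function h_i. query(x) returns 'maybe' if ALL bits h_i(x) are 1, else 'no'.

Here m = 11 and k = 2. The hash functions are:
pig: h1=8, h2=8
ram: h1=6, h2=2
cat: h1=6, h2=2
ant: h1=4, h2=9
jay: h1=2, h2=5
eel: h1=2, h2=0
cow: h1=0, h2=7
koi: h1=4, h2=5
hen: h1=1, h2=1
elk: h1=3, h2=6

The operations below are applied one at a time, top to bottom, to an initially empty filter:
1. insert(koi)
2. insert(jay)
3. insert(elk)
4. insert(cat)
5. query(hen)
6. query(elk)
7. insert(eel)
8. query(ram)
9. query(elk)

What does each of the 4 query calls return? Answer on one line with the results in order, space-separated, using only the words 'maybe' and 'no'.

Start: bits=00000000000
Op 1: insert koi -> sets bits 4 5 -> bits=00001100000
Op 2: insert jay -> sets bits 2 5 -> bits=00101100000
Op 3: insert elk -> sets bits 3 6 -> bits=00111110000
Op 4: insert cat -> sets bits 2 6 -> bits=00111110000
Op 5: query hen -> checks bit1=0 (has a 0) -> no
Op 6: query elk -> checks bit3=1, bit6=1 (all 1) -> maybe
Op 7: insert eel -> sets bits 0 2 -> bits=10111110000
Op 8: query ram -> checks bit2=1, bit6=1 (all 1) -> maybe
Op 9: query elk -> checks bit3=1, bit6=1 (all 1) -> maybe
Query results in order: no maybe maybe maybe

Answer: no maybe maybe maybe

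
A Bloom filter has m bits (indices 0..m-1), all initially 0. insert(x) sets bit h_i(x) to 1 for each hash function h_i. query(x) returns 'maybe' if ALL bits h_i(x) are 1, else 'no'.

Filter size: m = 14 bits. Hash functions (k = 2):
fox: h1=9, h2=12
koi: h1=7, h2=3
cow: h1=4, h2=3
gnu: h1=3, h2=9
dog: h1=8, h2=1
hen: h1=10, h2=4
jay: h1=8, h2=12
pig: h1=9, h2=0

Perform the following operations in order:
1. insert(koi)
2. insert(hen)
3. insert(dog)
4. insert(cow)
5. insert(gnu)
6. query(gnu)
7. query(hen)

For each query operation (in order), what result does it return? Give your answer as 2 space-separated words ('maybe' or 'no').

Answer: maybe maybe

Derivation:
Start: bits=00000000000000
Op 1: insert koi -> sets bits 3 7 -> bits=00010001000000
Op 2: insert hen -> sets bits 4 10 -> bits=00011001001000
Op 3: insert dog -> sets bits 1 8 -> bits=01011001101000
Op 4: insert cow -> sets bits 3 4 -> bits=01011001101000
Op 5: insert gnu -> sets bits 3 9 -> bits=01011001111000
Op 6: query gnu -> checks bit3=1, bit9=1 (all 1) -> maybe
Op 7: query hen -> checks bit4=1, bit10=1 (all 1) -> maybe
Query results in order: maybe maybe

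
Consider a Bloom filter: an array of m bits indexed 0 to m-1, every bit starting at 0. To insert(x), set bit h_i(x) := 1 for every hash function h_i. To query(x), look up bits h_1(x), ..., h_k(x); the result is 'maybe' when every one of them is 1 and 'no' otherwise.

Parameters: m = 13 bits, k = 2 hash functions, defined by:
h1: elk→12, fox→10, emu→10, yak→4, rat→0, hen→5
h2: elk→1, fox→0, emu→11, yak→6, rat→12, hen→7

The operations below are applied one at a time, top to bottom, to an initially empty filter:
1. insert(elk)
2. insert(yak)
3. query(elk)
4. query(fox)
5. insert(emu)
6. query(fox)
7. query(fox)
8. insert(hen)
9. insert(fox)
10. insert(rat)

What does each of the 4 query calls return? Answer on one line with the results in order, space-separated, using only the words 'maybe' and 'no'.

Answer: maybe no no no

Derivation:
Start: bits=0000000000000
Op 1: insert elk -> sets bits 1 12 -> bits=0100000000001
Op 2: insert yak -> sets bits 4 6 -> bits=0100101000001
Op 3: query elk -> checks bit1=1, bit12=1 (all 1) -> maybe
Op 4: query fox -> checks bit0=0, bit10=0 (has a 0) -> no
Op 5: insert emu -> sets bits 10 11 -> bits=0100101000111
Op 6: query fox -> checks bit0=0, bit10=1 (has a 0) -> no
Op 7: query fox -> checks bit0=0, bit10=1 (has a 0) -> no
Op 8: insert hen -> sets bits 5 7 -> bits=0100111100111
Op 9: insert fox -> sets bits 0 10 -> bits=1100111100111
Op 10: insert rat -> sets bits 0 12 -> bits=1100111100111
Query results in order: maybe no no no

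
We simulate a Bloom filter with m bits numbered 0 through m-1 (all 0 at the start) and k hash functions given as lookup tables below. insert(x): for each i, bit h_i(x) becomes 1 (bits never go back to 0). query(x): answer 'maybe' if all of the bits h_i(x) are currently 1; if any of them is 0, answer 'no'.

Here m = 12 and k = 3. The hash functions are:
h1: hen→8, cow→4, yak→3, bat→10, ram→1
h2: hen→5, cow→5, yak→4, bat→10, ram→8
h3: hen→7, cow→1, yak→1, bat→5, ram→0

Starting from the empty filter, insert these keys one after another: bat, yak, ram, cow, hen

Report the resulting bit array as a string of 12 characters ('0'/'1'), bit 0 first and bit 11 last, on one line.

Start: bits=000000000000
After insert 'bat': sets bits 5 10 -> bits=000001000010
After insert 'yak': sets bits 1 3 4 -> bits=010111000010
After insert 'ram': sets bits 0 1 8 -> bits=110111001010
After insert 'cow': sets bits 1 4 5 -> bits=110111001010
After insert 'hen': sets bits 5 7 8 -> bits=110111011010

Answer: 110111011010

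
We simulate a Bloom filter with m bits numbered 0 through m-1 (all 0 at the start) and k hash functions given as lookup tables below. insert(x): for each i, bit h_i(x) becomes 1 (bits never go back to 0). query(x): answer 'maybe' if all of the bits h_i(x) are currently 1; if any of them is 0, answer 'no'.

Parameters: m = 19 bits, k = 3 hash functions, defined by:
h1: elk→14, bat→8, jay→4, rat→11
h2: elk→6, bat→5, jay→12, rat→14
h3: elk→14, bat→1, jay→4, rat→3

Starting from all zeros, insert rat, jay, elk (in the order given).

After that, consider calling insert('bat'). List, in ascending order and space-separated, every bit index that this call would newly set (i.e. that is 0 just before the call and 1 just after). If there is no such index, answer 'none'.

Start: bits=0000000000000000000
After insert 'rat': sets bits 3 11 14 -> bits=0001000000010010000
After insert 'jay': sets bits 4 12 -> bits=0001100000011010000
After insert 'elk': sets bits 6 14 -> bits=0001101000011010000
insert 'bat' would touch bits 1 5 8; currently bit1=0, bit5=0, bit8=0
Bits that are 0 among those (would change 0->1): 1 5 8

Answer: 1 5 8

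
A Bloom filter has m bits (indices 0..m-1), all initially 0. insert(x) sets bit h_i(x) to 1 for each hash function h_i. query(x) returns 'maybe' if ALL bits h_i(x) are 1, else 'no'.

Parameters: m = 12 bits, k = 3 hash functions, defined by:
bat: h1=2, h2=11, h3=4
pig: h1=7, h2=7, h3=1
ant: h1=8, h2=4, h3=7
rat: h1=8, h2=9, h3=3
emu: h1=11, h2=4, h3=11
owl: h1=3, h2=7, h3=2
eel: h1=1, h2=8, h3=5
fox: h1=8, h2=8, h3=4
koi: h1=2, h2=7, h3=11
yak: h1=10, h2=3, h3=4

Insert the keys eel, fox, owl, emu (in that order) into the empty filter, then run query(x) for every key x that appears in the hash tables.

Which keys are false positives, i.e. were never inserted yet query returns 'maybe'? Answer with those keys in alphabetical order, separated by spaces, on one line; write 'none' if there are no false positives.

Start: bits=000000000000
After insert 'eel': sets bits 1 5 8 -> bits=010001001000
After insert 'fox': sets bits 4 8 -> bits=010011001000
After insert 'owl': sets bits 2 3 7 -> bits=011111011000
After insert 'emu': sets bits 4 11 -> bits=011111011001
Not inserted: ant bat koi pig rat yak — query each against bits=011111011001:
query ant: checks bit4=1, bit7=1, bit8=1 (all 1) -> maybe => FALSE POSITIVE
query bat: checks bit2=1, bit4=1, bit11=1 (all 1) -> maybe => FALSE POSITIVE
query koi: checks bit2=1, bit7=1, bit11=1 (all 1) -> maybe => FALSE POSITIVE
query pig: checks bit1=1, bit7=1 (all 1) -> maybe => FALSE POSITIVE
query rat: checks bit3=1, bit8=1, bit9=0 (has a 0) -> no => not a false positive
query yak: checks bit3=1, bit4=1, bit10=0 (has a 0) -> no => not a false positive
False positives (alphabetical): ant bat koi pig

Answer: ant bat koi pig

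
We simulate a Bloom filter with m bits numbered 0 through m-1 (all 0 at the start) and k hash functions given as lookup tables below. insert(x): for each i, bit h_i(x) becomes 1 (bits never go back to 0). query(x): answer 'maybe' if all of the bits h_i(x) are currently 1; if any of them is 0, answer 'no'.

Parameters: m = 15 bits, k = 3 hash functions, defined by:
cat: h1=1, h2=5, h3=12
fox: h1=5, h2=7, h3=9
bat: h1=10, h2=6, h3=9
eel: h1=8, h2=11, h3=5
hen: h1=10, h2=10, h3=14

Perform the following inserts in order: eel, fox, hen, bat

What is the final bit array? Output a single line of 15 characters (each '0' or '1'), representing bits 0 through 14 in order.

Start: bits=000000000000000
After insert 'eel': sets bits 5 8 11 -> bits=000001001001000
After insert 'fox': sets bits 5 7 9 -> bits=000001011101000
After insert 'hen': sets bits 10 14 -> bits=000001011111001
After insert 'bat': sets bits 6 9 10 -> bits=000001111111001

Answer: 000001111111001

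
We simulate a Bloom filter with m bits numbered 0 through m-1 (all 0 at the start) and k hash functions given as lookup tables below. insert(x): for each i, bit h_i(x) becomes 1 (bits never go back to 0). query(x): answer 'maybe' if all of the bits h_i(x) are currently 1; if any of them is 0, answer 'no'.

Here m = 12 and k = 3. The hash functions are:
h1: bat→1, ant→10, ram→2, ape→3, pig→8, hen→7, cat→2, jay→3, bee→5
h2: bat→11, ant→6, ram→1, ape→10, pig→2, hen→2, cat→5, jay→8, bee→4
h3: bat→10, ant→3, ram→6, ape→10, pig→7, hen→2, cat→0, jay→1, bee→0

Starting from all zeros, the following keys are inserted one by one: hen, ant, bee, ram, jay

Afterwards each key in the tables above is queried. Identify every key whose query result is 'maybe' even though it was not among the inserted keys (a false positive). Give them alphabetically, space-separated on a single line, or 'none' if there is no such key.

Start: bits=000000000000
After insert 'hen': sets bits 2 7 -> bits=001000010000
After insert 'ant': sets bits 3 6 10 -> bits=001100110010
After insert 'bee': sets bits 0 4 5 -> bits=101111110010
After insert 'ram': sets bits 1 2 6 -> bits=111111110010
After insert 'jay': sets bits 1 3 8 -> bits=111111111010
Not inserted: ape bat cat pig — query each against bits=111111111010:
query ape: checks bit3=1, bit10=1 (all 1) -> maybe => FALSE POSITIVE
query bat: checks bit1=1, bit10=1, bit11=0 (has a 0) -> no => not a false positive
query cat: checks bit0=1, bit2=1, bit5=1 (all 1) -> maybe => FALSE POSITIVE
query pig: checks bit2=1, bit7=1, bit8=1 (all 1) -> maybe => FALSE POSITIVE
False positives (alphabetical): ape cat pig

Answer: ape cat pig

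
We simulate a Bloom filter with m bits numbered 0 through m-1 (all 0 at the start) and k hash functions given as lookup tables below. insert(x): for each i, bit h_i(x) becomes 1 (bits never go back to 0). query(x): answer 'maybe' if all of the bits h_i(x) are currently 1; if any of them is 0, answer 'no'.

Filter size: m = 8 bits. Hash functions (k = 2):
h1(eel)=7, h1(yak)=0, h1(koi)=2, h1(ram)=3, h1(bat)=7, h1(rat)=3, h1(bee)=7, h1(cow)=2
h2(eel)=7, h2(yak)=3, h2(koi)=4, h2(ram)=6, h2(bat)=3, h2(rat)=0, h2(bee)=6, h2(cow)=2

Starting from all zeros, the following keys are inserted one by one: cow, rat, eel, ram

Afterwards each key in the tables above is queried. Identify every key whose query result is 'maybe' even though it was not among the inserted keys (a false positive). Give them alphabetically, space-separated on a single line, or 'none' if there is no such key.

Start: bits=00000000
After insert 'cow': sets bits 2 -> bits=00100000
After insert 'rat': sets bits 0 3 -> bits=10110000
After insert 'eel': sets bits 7 -> bits=10110001
After insert 'ram': sets bits 3 6 -> bits=10110011
Not inserted: bat bee koi yak — query each against bits=10110011:
query bat: checks bit3=1, bit7=1 (all 1) -> maybe => FALSE POSITIVE
query bee: checks bit6=1, bit7=1 (all 1) -> maybe => FALSE POSITIVE
query koi: checks bit2=1, bit4=0 (has a 0) -> no => not a false positive
query yak: checks bit0=1, bit3=1 (all 1) -> maybe => FALSE POSITIVE
False positives (alphabetical): bat bee yak

Answer: bat bee yak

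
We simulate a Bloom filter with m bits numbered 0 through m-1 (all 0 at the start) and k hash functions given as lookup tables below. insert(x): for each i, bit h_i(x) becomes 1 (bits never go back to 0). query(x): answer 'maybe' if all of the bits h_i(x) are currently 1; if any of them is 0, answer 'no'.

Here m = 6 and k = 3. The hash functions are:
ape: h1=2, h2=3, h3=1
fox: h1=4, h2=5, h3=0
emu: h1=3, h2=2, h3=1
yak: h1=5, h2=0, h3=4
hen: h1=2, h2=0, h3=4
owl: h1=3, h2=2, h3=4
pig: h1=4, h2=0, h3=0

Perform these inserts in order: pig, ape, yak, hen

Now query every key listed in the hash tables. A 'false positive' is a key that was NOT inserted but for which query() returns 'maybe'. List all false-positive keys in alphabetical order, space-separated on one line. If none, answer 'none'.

Answer: emu fox owl

Derivation:
Start: bits=000000
After insert 'pig': sets bits 0 4 -> bits=100010
After insert 'ape': sets bits 1 2 3 -> bits=111110
After insert 'yak': sets bits 0 4 5 -> bits=111111
After insert 'hen': sets bits 0 2 4 -> bits=111111
Not inserted: emu fox owl — query each against bits=111111:
query emu: checks bit1=1, bit2=1, bit3=1 (all 1) -> maybe => FALSE POSITIVE
query fox: checks bit0=1, bit4=1, bit5=1 (all 1) -> maybe => FALSE POSITIVE
query owl: checks bit2=1, bit3=1, bit4=1 (all 1) -> maybe => FALSE POSITIVE
False positives (alphabetical): emu fox owl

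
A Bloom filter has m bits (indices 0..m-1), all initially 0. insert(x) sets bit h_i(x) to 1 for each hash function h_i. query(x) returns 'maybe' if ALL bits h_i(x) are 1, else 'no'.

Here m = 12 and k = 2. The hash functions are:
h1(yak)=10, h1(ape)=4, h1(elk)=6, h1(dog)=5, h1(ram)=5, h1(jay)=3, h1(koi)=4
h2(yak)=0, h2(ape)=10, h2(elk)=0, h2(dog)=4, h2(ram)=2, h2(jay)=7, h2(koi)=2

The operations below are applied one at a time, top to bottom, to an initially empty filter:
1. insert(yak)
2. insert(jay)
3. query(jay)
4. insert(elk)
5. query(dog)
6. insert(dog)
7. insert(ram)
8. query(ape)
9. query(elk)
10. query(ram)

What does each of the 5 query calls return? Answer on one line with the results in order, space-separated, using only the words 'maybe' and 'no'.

Answer: maybe no maybe maybe maybe

Derivation:
Start: bits=000000000000
Op 1: insert yak -> sets bits 0 10 -> bits=100000000010
Op 2: insert jay -> sets bits 3 7 -> bits=100100010010
Op 3: query jay -> checks bit3=1, bit7=1 (all 1) -> maybe
Op 4: insert elk -> sets bits 0 6 -> bits=100100110010
Op 5: query dog -> checks bit4=0, bit5=0 (has a 0) -> no
Op 6: insert dog -> sets bits 4 5 -> bits=100111110010
Op 7: insert ram -> sets bits 2 5 -> bits=101111110010
Op 8: query ape -> checks bit4=1, bit10=1 (all 1) -> maybe
Op 9: query elk -> checks bit0=1, bit6=1 (all 1) -> maybe
Op 10: query ram -> checks bit2=1, bit5=1 (all 1) -> maybe
Query results in order: maybe no maybe maybe maybe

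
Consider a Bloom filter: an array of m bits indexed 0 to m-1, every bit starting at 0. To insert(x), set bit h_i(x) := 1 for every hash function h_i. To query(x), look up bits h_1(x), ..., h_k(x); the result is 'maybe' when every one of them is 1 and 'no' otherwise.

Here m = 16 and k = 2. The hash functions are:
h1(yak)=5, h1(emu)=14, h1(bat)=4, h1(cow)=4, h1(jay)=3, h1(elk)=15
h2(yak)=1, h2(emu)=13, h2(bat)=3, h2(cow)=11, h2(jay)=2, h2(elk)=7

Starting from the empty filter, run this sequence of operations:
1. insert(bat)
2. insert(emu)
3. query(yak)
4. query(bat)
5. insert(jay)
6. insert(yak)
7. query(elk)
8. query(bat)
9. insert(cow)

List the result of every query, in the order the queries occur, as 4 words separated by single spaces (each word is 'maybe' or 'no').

Start: bits=0000000000000000
Op 1: insert bat -> sets bits 3 4 -> bits=0001100000000000
Op 2: insert emu -> sets bits 13 14 -> bits=0001100000000110
Op 3: query yak -> checks bit1=0, bit5=0 (has a 0) -> no
Op 4: query bat -> checks bit3=1, bit4=1 (all 1) -> maybe
Op 5: insert jay -> sets bits 2 3 -> bits=0011100000000110
Op 6: insert yak -> sets bits 1 5 -> bits=0111110000000110
Op 7: query elk -> checks bit7=0, bit15=0 (has a 0) -> no
Op 8: query bat -> checks bit3=1, bit4=1 (all 1) -> maybe
Op 9: insert cow -> sets bits 4 11 -> bits=0111110000010110
Query results in order: no maybe no maybe

Answer: no maybe no maybe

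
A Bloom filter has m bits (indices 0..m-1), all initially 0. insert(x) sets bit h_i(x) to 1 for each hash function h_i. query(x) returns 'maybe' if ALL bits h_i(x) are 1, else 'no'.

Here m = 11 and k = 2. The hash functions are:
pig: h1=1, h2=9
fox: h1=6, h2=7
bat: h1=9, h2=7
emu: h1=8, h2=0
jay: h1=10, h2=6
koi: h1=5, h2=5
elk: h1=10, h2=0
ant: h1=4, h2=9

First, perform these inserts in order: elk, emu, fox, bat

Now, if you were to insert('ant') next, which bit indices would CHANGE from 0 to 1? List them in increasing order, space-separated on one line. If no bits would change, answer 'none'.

Answer: 4

Derivation:
Start: bits=00000000000
After insert 'elk': sets bits 0 10 -> bits=10000000001
After insert 'emu': sets bits 0 8 -> bits=10000000101
After insert 'fox': sets bits 6 7 -> bits=10000011101
After insert 'bat': sets bits 7 9 -> bits=10000011111
insert 'ant' would touch bits 4 9; currently bit4=0, bit9=1
Bits that are 0 among those (would change 0->1): 4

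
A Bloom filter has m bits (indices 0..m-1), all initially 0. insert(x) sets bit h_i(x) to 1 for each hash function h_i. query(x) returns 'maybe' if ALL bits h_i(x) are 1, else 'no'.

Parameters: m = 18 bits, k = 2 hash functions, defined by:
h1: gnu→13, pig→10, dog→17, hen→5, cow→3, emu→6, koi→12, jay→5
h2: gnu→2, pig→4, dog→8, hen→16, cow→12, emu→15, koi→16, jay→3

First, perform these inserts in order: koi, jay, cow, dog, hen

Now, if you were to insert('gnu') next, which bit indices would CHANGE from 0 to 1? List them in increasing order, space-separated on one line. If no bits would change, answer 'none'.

Start: bits=000000000000000000
After insert 'koi': sets bits 12 16 -> bits=000000000000100010
After insert 'jay': sets bits 3 5 -> bits=000101000000100010
After insert 'cow': sets bits 3 12 -> bits=000101000000100010
After insert 'dog': sets bits 8 17 -> bits=000101001000100011
After insert 'hen': sets bits 5 16 -> bits=000101001000100011
insert 'gnu' would touch bits 2 13; currently bit2=0, bit13=0
Bits that are 0 among those (would change 0->1): 2 13

Answer: 2 13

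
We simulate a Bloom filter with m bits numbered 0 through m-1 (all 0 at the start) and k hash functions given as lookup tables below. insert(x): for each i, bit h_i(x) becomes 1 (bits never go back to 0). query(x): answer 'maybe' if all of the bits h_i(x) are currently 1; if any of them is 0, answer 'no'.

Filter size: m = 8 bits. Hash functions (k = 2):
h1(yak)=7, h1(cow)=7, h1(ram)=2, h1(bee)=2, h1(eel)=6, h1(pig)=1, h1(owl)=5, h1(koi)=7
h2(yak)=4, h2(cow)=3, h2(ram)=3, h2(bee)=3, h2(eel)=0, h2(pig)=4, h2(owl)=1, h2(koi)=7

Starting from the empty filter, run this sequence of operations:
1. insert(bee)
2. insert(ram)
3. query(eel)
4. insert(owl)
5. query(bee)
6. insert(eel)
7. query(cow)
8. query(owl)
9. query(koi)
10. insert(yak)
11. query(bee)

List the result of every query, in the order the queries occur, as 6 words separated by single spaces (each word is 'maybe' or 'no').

Start: bits=00000000
Op 1: insert bee -> sets bits 2 3 -> bits=00110000
Op 2: insert ram -> sets bits 2 3 -> bits=00110000
Op 3: query eel -> checks bit0=0, bit6=0 (has a 0) -> no
Op 4: insert owl -> sets bits 1 5 -> bits=01110100
Op 5: query bee -> checks bit2=1, bit3=1 (all 1) -> maybe
Op 6: insert eel -> sets bits 0 6 -> bits=11110110
Op 7: query cow -> checks bit3=1, bit7=0 (has a 0) -> no
Op 8: query owl -> checks bit1=1, bit5=1 (all 1) -> maybe
Op 9: query koi -> checks bit7=0 (has a 0) -> no
Op 10: insert yak -> sets bits 4 7 -> bits=11111111
Op 11: query bee -> checks bit2=1, bit3=1 (all 1) -> maybe
Query results in order: no maybe no maybe no maybe

Answer: no maybe no maybe no maybe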